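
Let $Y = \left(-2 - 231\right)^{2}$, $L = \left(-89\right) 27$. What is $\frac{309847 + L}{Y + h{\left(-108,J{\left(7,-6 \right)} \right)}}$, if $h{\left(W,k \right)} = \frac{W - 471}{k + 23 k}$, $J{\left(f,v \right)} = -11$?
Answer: $\frac{27055072}{4777625} \approx 5.6629$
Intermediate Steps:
$L = -2403$
$Y = 54289$ ($Y = \left(-233\right)^{2} = 54289$)
$h{\left(W,k \right)} = \frac{-471 + W}{24 k}$
$\frac{309847 + L}{Y + h{\left(-108,J{\left(7,-6 \right)} \right)}} = \frac{309847 - 2403}{54289 + \frac{-471 - 108}{24 \left(-11\right)}} = \frac{307444}{54289 + \frac{1}{24} \left(- \frac{1}{11}\right) \left(-579\right)} = \frac{307444}{54289 + \frac{193}{88}} = \frac{307444}{\frac{4777625}{88}} = 307444 \cdot \frac{88}{4777625} = \frac{27055072}{4777625}$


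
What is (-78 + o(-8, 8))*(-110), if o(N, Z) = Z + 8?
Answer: 6820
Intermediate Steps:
o(N, Z) = 8 + Z
(-78 + o(-8, 8))*(-110) = (-78 + (8 + 8))*(-110) = (-78 + 16)*(-110) = -62*(-110) = 6820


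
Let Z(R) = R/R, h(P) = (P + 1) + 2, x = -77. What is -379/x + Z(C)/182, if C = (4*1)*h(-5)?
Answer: 9865/2002 ≈ 4.9276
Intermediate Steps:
h(P) = 3 + P (h(P) = (1 + P) + 2 = 3 + P)
C = -8 (C = (4*1)*(3 - 5) = 4*(-2) = -8)
Z(R) = 1
-379/x + Z(C)/182 = -379/(-77) + 1/182 = -379*(-1/77) + 1*(1/182) = 379/77 + 1/182 = 9865/2002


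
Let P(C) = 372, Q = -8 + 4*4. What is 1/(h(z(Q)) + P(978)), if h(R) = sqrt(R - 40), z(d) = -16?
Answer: 93/34610 - I*sqrt(14)/69220 ≈ 0.0026871 - 5.4055e-5*I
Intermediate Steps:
Q = 8 (Q = -8 + 16 = 8)
h(R) = sqrt(-40 + R)
1/(h(z(Q)) + P(978)) = 1/(sqrt(-40 - 16) + 372) = 1/(sqrt(-56) + 372) = 1/(2*I*sqrt(14) + 372) = 1/(372 + 2*I*sqrt(14))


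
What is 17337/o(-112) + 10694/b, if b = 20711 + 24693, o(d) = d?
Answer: -196492855/1271312 ≈ -154.56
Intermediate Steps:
b = 45404
17337/o(-112) + 10694/b = 17337/(-112) + 10694/45404 = 17337*(-1/112) + 10694*(1/45404) = -17337/112 + 5347/22702 = -196492855/1271312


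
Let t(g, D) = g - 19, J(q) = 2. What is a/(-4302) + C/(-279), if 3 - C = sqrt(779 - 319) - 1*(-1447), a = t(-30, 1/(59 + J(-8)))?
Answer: 691751/133362 + 2*sqrt(115)/279 ≈ 5.2639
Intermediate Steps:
t(g, D) = -19 + g
a = -49 (a = -19 - 30 = -49)
C = -1444 - 2*sqrt(115) (C = 3 - (sqrt(779 - 319) - 1*(-1447)) = 3 - (sqrt(460) + 1447) = 3 - (2*sqrt(115) + 1447) = 3 - (1447 + 2*sqrt(115)) = 3 + (-1447 - 2*sqrt(115)) = -1444 - 2*sqrt(115) ≈ -1465.4)
a/(-4302) + C/(-279) = -49/(-4302) + (-1444 - 2*sqrt(115))/(-279) = -49*(-1/4302) + (-1444 - 2*sqrt(115))*(-1/279) = 49/4302 + (1444/279 + 2*sqrt(115)/279) = 691751/133362 + 2*sqrt(115)/279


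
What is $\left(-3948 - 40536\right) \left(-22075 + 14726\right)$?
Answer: $326912916$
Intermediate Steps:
$\left(-3948 - 40536\right) \left(-22075 + 14726\right) = \left(-44484\right) \left(-7349\right) = 326912916$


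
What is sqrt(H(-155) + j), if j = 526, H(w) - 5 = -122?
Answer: sqrt(409) ≈ 20.224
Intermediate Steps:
H(w) = -117 (H(w) = 5 - 122 = -117)
sqrt(H(-155) + j) = sqrt(-117 + 526) = sqrt(409)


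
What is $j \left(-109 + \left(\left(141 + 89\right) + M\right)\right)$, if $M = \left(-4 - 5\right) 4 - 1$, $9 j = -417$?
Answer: $-3892$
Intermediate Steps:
$j = - \frac{139}{3}$ ($j = \frac{1}{9} \left(-417\right) = - \frac{139}{3} \approx -46.333$)
$M = -37$ ($M = \left(-4 - 5\right) 4 - 1 = \left(-9\right) 4 - 1 = -36 - 1 = -37$)
$j \left(-109 + \left(\left(141 + 89\right) + M\right)\right) = - \frac{139 \left(-109 + \left(\left(141 + 89\right) - 37\right)\right)}{3} = - \frac{139 \left(-109 + \left(230 - 37\right)\right)}{3} = - \frac{139 \left(-109 + 193\right)}{3} = \left(- \frac{139}{3}\right) 84 = -3892$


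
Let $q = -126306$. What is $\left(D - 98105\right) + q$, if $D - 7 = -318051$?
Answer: $-542455$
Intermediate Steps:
$D = -318044$ ($D = 7 - 318051 = -318044$)
$\left(D - 98105\right) + q = \left(-318044 - 98105\right) - 126306 = -416149 - 126306 = -542455$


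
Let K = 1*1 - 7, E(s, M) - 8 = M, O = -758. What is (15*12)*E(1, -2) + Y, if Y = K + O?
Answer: 316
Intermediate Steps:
E(s, M) = 8 + M
K = -6 (K = 1 - 7 = -6)
Y = -764 (Y = -6 - 758 = -764)
(15*12)*E(1, -2) + Y = (15*12)*(8 - 2) - 764 = 180*6 - 764 = 1080 - 764 = 316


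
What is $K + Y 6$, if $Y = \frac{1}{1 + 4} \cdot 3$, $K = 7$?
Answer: $\frac{53}{5} \approx 10.6$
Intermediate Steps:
$Y = \frac{3}{5}$ ($Y = \frac{1}{5} \cdot 3 = \frac{3}{5} \approx 0.6$)
$K + Y 6 = 7 + \frac{3}{5} \cdot 6 = 7 + \frac{18}{5} = \frac{53}{5}$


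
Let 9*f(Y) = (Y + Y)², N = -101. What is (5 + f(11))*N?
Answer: -53429/9 ≈ -5936.6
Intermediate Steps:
f(Y) = 4*Y²/9 (f(Y) = (Y + Y)²/9 = (2*Y)²/9 = (4*Y²)/9 = 4*Y²/9)
(5 + f(11))*N = (5 + (4/9)*11²)*(-101) = (5 + (4/9)*121)*(-101) = (5 + 484/9)*(-101) = (529/9)*(-101) = -53429/9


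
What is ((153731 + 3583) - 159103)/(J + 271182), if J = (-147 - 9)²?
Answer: -1789/295518 ≈ -0.0060538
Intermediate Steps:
J = 24336 (J = (-156)² = 24336)
((153731 + 3583) - 159103)/(J + 271182) = ((153731 + 3583) - 159103)/(24336 + 271182) = (157314 - 159103)/295518 = -1789*1/295518 = -1789/295518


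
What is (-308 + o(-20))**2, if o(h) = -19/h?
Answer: 37711881/400 ≈ 94280.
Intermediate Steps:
(-308 + o(-20))**2 = (-308 - 19/(-20))**2 = (-308 - 19*(-1/20))**2 = (-308 + 19/20)**2 = (-6141/20)**2 = 37711881/400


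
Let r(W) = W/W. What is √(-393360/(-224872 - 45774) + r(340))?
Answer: √44927641969/135323 ≈ 1.5663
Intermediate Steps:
r(W) = 1
√(-393360/(-224872 - 45774) + r(340)) = √(-393360/(-224872 - 45774) + 1) = √(-393360/(-270646) + 1) = √(-393360*(-1/270646) + 1) = √(196680/135323 + 1) = √(332003/135323) = √44927641969/135323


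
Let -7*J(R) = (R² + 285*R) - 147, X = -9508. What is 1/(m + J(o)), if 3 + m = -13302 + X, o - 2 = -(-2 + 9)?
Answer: -1/22592 ≈ -4.4263e-5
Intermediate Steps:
o = -5 (o = 2 - (-2 + 9) = 2 - 1*7 = 2 - 7 = -5)
J(R) = 21 - 285*R/7 - R²/7 (J(R) = -((R² + 285*R) - 147)/7 = -(-147 + R² + 285*R)/7 = 21 - 285*R/7 - R²/7)
m = -22813 (m = -3 + (-13302 - 9508) = -3 - 22810 = -22813)
1/(m + J(o)) = 1/(-22813 + (21 - 285/7*(-5) - ⅐*(-5)²)) = 1/(-22813 + (21 + 1425/7 - ⅐*25)) = 1/(-22813 + (21 + 1425/7 - 25/7)) = 1/(-22813 + 221) = 1/(-22592) = -1/22592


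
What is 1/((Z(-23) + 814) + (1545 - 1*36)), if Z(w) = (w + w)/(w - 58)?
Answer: 81/188209 ≈ 0.00043037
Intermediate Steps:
Z(w) = 2*w/(-58 + w) (Z(w) = (2*w)/(-58 + w) = 2*w/(-58 + w))
1/((Z(-23) + 814) + (1545 - 1*36)) = 1/((2*(-23)/(-58 - 23) + 814) + (1545 - 1*36)) = 1/((2*(-23)/(-81) + 814) + (1545 - 36)) = 1/((2*(-23)*(-1/81) + 814) + 1509) = 1/((46/81 + 814) + 1509) = 1/(65980/81 + 1509) = 1/(188209/81) = 81/188209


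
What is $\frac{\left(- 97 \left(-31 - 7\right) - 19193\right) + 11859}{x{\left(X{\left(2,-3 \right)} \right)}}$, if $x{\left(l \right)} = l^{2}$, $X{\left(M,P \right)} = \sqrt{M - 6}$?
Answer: $912$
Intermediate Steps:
$X{\left(M,P \right)} = \sqrt{-6 + M}$
$\frac{\left(- 97 \left(-31 - 7\right) - 19193\right) + 11859}{x{\left(X{\left(2,-3 \right)} \right)}} = \frac{\left(- 97 \left(-31 - 7\right) - 19193\right) + 11859}{\left(\sqrt{-6 + 2}\right)^{2}} = \frac{\left(\left(-97\right) \left(-38\right) - 19193\right) + 11859}{\left(\sqrt{-4}\right)^{2}} = \frac{\left(3686 - 19193\right) + 11859}{\left(2 i\right)^{2}} = \frac{-15507 + 11859}{-4} = \left(-3648\right) \left(- \frac{1}{4}\right) = 912$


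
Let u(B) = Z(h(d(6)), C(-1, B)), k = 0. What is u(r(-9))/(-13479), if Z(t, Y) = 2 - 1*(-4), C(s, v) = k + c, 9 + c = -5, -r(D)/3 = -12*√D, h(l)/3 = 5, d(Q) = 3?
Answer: -2/4493 ≈ -0.00044514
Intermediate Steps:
h(l) = 15 (h(l) = 3*5 = 15)
r(D) = 36*√D (r(D) = -(-36)*√D = 36*√D)
c = -14 (c = -9 - 5 = -14)
C(s, v) = -14 (C(s, v) = 0 - 14 = -14)
Z(t, Y) = 6 (Z(t, Y) = 2 + 4 = 6)
u(B) = 6
u(r(-9))/(-13479) = 6/(-13479) = 6*(-1/13479) = -2/4493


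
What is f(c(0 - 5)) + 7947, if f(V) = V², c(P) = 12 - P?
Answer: 8236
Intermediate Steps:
f(c(0 - 5)) + 7947 = (12 - (0 - 5))² + 7947 = (12 - 1*(-5))² + 7947 = (12 + 5)² + 7947 = 17² + 7947 = 289 + 7947 = 8236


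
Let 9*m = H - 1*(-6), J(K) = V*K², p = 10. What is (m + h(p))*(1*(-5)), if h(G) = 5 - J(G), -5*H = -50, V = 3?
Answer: 13195/9 ≈ 1466.1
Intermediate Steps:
H = 10 (H = -⅕*(-50) = 10)
J(K) = 3*K²
m = 16/9 (m = (10 - 1*(-6))/9 = (10 + 6)/9 = (⅑)*16 = 16/9 ≈ 1.7778)
h(G) = 5 - 3*G²
(m + h(p))*(1*(-5)) = (16/9 + (5 - 3*10²))*(1*(-5)) = (16/9 + (5 - 3*100))*(-5) = (16/9 + (5 - 300))*(-5) = (16/9 - 295)*(-5) = -2639/9*(-5) = 13195/9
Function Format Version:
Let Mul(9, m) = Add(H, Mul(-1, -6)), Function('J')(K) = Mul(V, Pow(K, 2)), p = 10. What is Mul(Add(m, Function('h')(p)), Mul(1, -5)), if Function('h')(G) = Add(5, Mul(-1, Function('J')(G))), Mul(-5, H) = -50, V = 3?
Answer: Rational(13195, 9) ≈ 1466.1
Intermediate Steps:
H = 10 (H = Mul(Rational(-1, 5), -50) = 10)
Function('J')(K) = Mul(3, Pow(K, 2))
m = Rational(16, 9) (m = Mul(Rational(1, 9), Add(10, Mul(-1, -6))) = Mul(Rational(1, 9), Add(10, 6)) = Mul(Rational(1, 9), 16) = Rational(16, 9) ≈ 1.7778)
Function('h')(G) = Add(5, Mul(-3, Pow(G, 2))) (Function('h')(G) = Add(5, Mul(-1, Mul(3, Pow(G, 2)))) = Add(5, Mul(-3, Pow(G, 2))))
Mul(Add(m, Function('h')(p)), Mul(1, -5)) = Mul(Add(Rational(16, 9), Add(5, Mul(-3, Pow(10, 2)))), Mul(1, -5)) = Mul(Add(Rational(16, 9), Add(5, Mul(-3, 100))), -5) = Mul(Add(Rational(16, 9), Add(5, -300)), -5) = Mul(Add(Rational(16, 9), -295), -5) = Mul(Rational(-2639, 9), -5) = Rational(13195, 9)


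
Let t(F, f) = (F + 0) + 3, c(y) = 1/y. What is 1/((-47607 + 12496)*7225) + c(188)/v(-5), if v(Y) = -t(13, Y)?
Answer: -253679983/763060340800 ≈ -0.00033245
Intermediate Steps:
t(F, f) = 3 + F (t(F, f) = F + 3 = 3 + F)
v(Y) = -16 (v(Y) = -(3 + 13) = -1*16 = -16)
1/((-47607 + 12496)*7225) + c(188)/v(-5) = 1/((-47607 + 12496)*7225) + 1/(188*(-16)) = (1/7225)/(-35111) + (1/188)*(-1/16) = -1/35111*1/7225 - 1/3008 = -1/253676975 - 1/3008 = -253679983/763060340800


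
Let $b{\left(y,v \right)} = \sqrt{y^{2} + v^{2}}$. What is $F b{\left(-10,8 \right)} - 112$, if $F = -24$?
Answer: $-112 - 48 \sqrt{41} \approx -419.35$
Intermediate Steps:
$b{\left(y,v \right)} = \sqrt{v^{2} + y^{2}}$
$F b{\left(-10,8 \right)} - 112 = - 24 \sqrt{8^{2} + \left(-10\right)^{2}} - 112 = - 24 \sqrt{64 + 100} - 112 = - 24 \sqrt{164} - 112 = - 24 \cdot 2 \sqrt{41} - 112 = - 48 \sqrt{41} - 112 = -112 - 48 \sqrt{41}$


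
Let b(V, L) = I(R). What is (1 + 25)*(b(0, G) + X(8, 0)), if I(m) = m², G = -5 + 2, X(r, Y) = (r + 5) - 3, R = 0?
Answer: 260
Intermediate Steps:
X(r, Y) = 2 + r (X(r, Y) = (5 + r) - 3 = 2 + r)
G = -3
b(V, L) = 0 (b(V, L) = 0² = 0)
(1 + 25)*(b(0, G) + X(8, 0)) = (1 + 25)*(0 + (2 + 8)) = 26*(0 + 10) = 26*10 = 260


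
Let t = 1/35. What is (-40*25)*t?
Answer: -200/7 ≈ -28.571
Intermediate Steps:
t = 1/35 ≈ 0.028571
(-40*25)*t = -40*25*(1/35) = -1000*1/35 = -200/7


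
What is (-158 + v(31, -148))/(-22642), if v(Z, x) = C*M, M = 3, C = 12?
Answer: 61/11321 ≈ 0.0053882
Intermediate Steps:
v(Z, x) = 36 (v(Z, x) = 12*3 = 36)
(-158 + v(31, -148))/(-22642) = (-158 + 36)/(-22642) = -122*(-1/22642) = 61/11321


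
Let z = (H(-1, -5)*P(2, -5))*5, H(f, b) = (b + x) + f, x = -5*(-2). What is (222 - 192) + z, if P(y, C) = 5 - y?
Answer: 90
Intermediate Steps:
x = 10
H(f, b) = 10 + b + f (H(f, b) = (b + 10) + f = (10 + b) + f = 10 + b + f)
z = 60 (z = ((10 - 5 - 1)*(5 - 1*2))*5 = (4*(5 - 2))*5 = (4*3)*5 = 12*5 = 60)
(222 - 192) + z = (222 - 192) + 60 = 30 + 60 = 90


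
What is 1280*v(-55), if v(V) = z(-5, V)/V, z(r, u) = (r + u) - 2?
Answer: 15872/11 ≈ 1442.9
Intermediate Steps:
z(r, u) = -2 + r + u
v(V) = (-7 + V)/V (v(V) = (-2 - 5 + V)/V = (-7 + V)/V)
1280*v(-55) = 1280*((-7 - 55)/(-55)) = 1280*(-1/55*(-62)) = 1280*(62/55) = 15872/11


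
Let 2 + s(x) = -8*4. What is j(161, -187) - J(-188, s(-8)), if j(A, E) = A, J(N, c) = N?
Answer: 349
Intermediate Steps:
s(x) = -34 (s(x) = -2 - 8*4 = -2 - 32 = -34)
j(161, -187) - J(-188, s(-8)) = 161 - 1*(-188) = 161 + 188 = 349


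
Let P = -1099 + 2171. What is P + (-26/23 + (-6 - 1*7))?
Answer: 24331/23 ≈ 1057.9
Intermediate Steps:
P = 1072
P + (-26/23 + (-6 - 1*7)) = 1072 + (-26/23 + (-6 - 1*7)) = 1072 + ((1/23)*(-26) + (-6 - 7)) = 1072 + (-26/23 - 13) = 1072 - 325/23 = 24331/23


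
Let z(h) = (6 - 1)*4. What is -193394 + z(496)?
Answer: -193374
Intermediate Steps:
z(h) = 20 (z(h) = 5*4 = 20)
-193394 + z(496) = -193394 + 20 = -193374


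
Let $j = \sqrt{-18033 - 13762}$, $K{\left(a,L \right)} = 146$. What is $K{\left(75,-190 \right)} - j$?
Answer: $146 - i \sqrt{31795} \approx 146.0 - 178.31 i$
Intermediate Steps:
$j = i \sqrt{31795}$ ($j = \sqrt{-31795} = i \sqrt{31795} \approx 178.31 i$)
$K{\left(75,-190 \right)} - j = 146 - i \sqrt{31795}$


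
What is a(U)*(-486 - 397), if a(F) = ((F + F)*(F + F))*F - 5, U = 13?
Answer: -7755389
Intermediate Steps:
a(F) = -5 + 4*F³ (a(F) = ((2*F)*(2*F))*F - 5 = (4*F²)*F - 5 = 4*F³ - 5 = -5 + 4*F³)
a(U)*(-486 - 397) = (-5 + 4*13³)*(-486 - 397) = (-5 + 4*2197)*(-883) = (-5 + 8788)*(-883) = 8783*(-883) = -7755389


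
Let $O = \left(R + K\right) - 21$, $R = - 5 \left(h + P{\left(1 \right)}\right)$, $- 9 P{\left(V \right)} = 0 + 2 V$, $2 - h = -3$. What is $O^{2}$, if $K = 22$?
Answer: $\frac{42436}{81} \approx 523.9$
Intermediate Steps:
$h = 5$ ($h = 2 - -3 = 2 + 3 = 5$)
$P{\left(V \right)} = - \frac{2 V}{9}$ ($P{\left(V \right)} = - \frac{0 + 2 V}{9} = - \frac{2 V}{9}$)
$R = - \frac{215}{9}$ ($R = - 5 \left(5 - \frac{2}{9}\right) = \left(-5\right) \frac{43}{9} = - \frac{215}{9} \approx -23.889$)
$O = - \frac{206}{9}$ ($O = \left(- \frac{215}{9} + 22\right) - 21 = - \frac{17}{9} - 21 = - \frac{206}{9} \approx -22.889$)
$O^{2} = \left(- \frac{206}{9}\right)^{2} = \frac{42436}{81}$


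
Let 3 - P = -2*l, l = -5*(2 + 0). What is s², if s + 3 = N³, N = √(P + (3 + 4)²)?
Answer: 32777 - 768*√2 ≈ 31691.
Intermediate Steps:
l = -10 (l = -5*2 = -10)
P = -17 (P = 3 - (-2)*(-10) = 3 - 1*20 = 3 - 20 = -17)
N = 4*√2 (N = √(-17 + (3 + 4)²) = √(-17 + 7²) = √(-17 + 49) = √32 = 4*√2 ≈ 5.6569)
s = -3 + 128*√2 (s = -3 + (4*√2)³ = -3 + 128*√2 ≈ 178.02)
s² = (-3 + 128*√2)²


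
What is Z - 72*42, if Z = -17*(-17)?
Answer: -2735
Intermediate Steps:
Z = 289
Z - 72*42 = 289 - 72*42 = 289 - 3024 = -2735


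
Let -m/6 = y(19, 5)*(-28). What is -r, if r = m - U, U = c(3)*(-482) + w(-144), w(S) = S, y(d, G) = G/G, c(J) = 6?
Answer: -3204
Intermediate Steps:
y(d, G) = 1
U = -3036 (U = 6*(-482) - 144 = -2892 - 144 = -3036)
m = 168 (m = -6*(-28) = 168)
r = 3204 (r = 168 - 1*(-3036) = 168 + 3036 = 3204)
-r = -1*3204 = -3204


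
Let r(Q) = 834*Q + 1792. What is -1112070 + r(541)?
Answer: -659084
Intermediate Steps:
r(Q) = 1792 + 834*Q
-1112070 + r(541) = -1112070 + (1792 + 834*541) = -1112070 + (1792 + 451194) = -1112070 + 452986 = -659084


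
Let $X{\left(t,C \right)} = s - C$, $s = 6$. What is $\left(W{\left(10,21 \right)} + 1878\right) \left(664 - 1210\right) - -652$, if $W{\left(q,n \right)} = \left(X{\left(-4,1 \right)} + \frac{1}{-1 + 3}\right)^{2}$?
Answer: $- \frac{2082505}{2} \approx -1.0413 \cdot 10^{6}$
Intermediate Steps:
$X{\left(t,C \right)} = 6 - C$
$W{\left(q,n \right)} = \frac{121}{4}$ ($W{\left(q,n \right)} = \left(\left(6 - 1\right) + \frac{1}{-1 + 3}\right)^{2} = \left(\left(6 - 1\right) + \frac{1}{2}\right)^{2} = \left(5 + \frac{1}{2}\right)^{2} = \left(\frac{11}{2}\right)^{2} = \frac{121}{4}$)
$\left(W{\left(10,21 \right)} + 1878\right) \left(664 - 1210\right) - -652 = \left(\frac{121}{4} + 1878\right) \left(664 - 1210\right) - -652 = \frac{7633}{4} \left(-546\right) + 652 = - \frac{2083809}{2} + 652 = - \frac{2082505}{2}$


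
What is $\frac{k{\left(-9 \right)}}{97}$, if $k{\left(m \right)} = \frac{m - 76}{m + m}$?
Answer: $\frac{85}{1746} \approx 0.048683$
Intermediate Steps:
$k{\left(m \right)} = \frac{-76 + m}{2 m}$
$\frac{k{\left(-9 \right)}}{97} = \frac{\frac{1}{2} \frac{1}{-9} \left(-76 - 9\right)}{97} = \frac{1}{2} \left(- \frac{1}{9}\right) \left(-85\right) \frac{1}{97} = \frac{85}{18} \cdot \frac{1}{97} = \frac{85}{1746}$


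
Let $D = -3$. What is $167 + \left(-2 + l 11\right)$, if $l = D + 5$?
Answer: $187$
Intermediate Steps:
$l = 2$ ($l = -3 + 5 = 2$)
$167 + \left(-2 + l 11\right) = 167 + \left(-2 + 2 \cdot 11\right) = 167 + \left(-2 + 22\right) = 167 + 20 = 187$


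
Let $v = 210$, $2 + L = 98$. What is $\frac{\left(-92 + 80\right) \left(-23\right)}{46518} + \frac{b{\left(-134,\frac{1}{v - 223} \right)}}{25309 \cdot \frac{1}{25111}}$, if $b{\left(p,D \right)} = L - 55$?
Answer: $\frac{7983273117}{196220677} \approx 40.685$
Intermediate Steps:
$L = 96$ ($L = -2 + 98 = 96$)
$b{\left(p,D \right)} = 41$ ($b{\left(p,D \right)} = 96 - 55 = 41$)
$\frac{\left(-92 + 80\right) \left(-23\right)}{46518} + \frac{b{\left(-134,\frac{1}{v - 223} \right)}}{25309 \cdot \frac{1}{25111}} = \frac{\left(-92 + 80\right) \left(-23\right)}{46518} + \frac{41}{25309 \cdot \frac{1}{25111}} = \left(-12\right) \left(-23\right) \frac{1}{46518} + \frac{41}{25309 \cdot \frac{1}{25111}} = 276 \cdot \frac{1}{46518} + \frac{41}{\frac{25309}{25111}} = \frac{46}{7753} + 41 \cdot \frac{25111}{25309} = \frac{46}{7753} + \frac{1029551}{25309} = \frac{7983273117}{196220677}$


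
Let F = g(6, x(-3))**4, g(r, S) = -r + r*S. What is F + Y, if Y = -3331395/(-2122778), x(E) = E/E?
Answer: 3331395/2122778 ≈ 1.5694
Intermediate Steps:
x(E) = 1
g(r, S) = -r + S*r
Y = 3331395/2122778 (Y = -3331395*(-1/2122778) = 3331395/2122778 ≈ 1.5694)
F = 0 (F = (6*(-1 + 1))**4 = (6*0)**4 = 0**4 = 0)
F + Y = 0 + 3331395/2122778 = 3331395/2122778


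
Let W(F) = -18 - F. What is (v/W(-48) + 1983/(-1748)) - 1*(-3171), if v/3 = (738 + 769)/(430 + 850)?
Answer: 17731618559/5593600 ≈ 3170.0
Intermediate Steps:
v = 4521/1280 (v = 3*((738 + 769)/(430 + 850)) = 3*(1507/1280) = 4521/1280 ≈ 3.5320)
(v/W(-48) + 1983/(-1748)) - 1*(-3171) = (4521/(1280*(-18 - 1*(-48))) + 1983/(-1748)) - 1*(-3171) = (4521/(1280*(-18 + 48)) + 1983*(-1/1748)) + 3171 = ((4521/1280)/30 - 1983/1748) + 3171 = ((4521/1280)*(1/30) - 1983/1748) + 3171 = (1507/12800 - 1983/1748) + 3171 = -5687041/5593600 + 3171 = 17731618559/5593600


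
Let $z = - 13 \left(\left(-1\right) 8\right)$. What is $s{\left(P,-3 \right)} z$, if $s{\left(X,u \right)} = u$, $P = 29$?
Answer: $-312$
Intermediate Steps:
$z = 104$ ($z = \left(-13\right) \left(-8\right) = 104$)
$s{\left(P,-3 \right)} z = \left(-3\right) 104 = -312$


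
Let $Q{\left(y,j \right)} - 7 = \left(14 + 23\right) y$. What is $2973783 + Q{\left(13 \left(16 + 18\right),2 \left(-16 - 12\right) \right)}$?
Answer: $2990144$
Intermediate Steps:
$Q{\left(y,j \right)} = 7 + 37 y$ ($Q{\left(y,j \right)} = 7 + \left(14 + 23\right) y = 7 + 37 y$)
$2973783 + Q{\left(13 \left(16 + 18\right),2 \left(-16 - 12\right) \right)} = 2973783 + \left(7 + 37 \cdot 13 \left(16 + 18\right)\right) = 2973783 + \left(7 + 37 \cdot 13 \cdot 34\right) = 2973783 + \left(7 + 37 \cdot 442\right) = 2973783 + \left(7 + 16354\right) = 2973783 + 16361 = 2990144$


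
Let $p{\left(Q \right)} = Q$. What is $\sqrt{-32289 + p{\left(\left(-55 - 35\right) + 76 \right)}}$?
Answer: $i \sqrt{32303} \approx 179.73 i$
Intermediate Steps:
$\sqrt{-32289 + p{\left(\left(-55 - 35\right) + 76 \right)}} = \sqrt{-32289 + \left(\left(-55 - 35\right) + 76\right)} = \sqrt{-32289 + \left(-90 + 76\right)} = \sqrt{-32289 - 14} = \sqrt{-32303} = i \sqrt{32303}$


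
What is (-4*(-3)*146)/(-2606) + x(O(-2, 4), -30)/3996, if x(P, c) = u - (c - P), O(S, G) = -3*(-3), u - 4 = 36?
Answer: -3397559/5206788 ≈ -0.65252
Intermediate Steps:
u = 40 (u = 4 + 36 = 40)
O(S, G) = 9
x(P, c) = 40 + P - c (x(P, c) = 40 - (c - P) = 40 + (P - c) = 40 + P - c)
(-4*(-3)*146)/(-2606) + x(O(-2, 4), -30)/3996 = (-4*(-3)*146)/(-2606) + (40 + 9 - 1*(-30))/3996 = (12*146)*(-1/2606) + (40 + 9 + 30)*(1/3996) = 1752*(-1/2606) + 79*(1/3996) = -876/1303 + 79/3996 = -3397559/5206788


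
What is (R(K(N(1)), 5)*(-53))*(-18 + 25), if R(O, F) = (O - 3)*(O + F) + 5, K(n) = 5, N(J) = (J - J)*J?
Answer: -9275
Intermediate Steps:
N(J) = 0 (N(J) = 0*J = 0)
R(O, F) = 5 + (-3 + O)*(F + O) (R(O, F) = (-3 + O)*(F + O) + 5 = 5 + (-3 + O)*(F + O))
(R(K(N(1)), 5)*(-53))*(-18 + 25) = ((5 + 5**2 - 3*5 - 3*5 + 5*5)*(-53))*(-18 + 25) = ((5 + 25 - 15 - 15 + 25)*(-53))*7 = (25*(-53))*7 = -1325*7 = -9275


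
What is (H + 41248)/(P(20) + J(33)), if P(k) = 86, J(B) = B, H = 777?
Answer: 42025/119 ≈ 353.15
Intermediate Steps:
(H + 41248)/(P(20) + J(33)) = (777 + 41248)/(86 + 33) = 42025/119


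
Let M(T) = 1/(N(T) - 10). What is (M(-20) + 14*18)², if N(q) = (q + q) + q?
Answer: 311134321/4900 ≈ 63497.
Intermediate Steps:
N(q) = 3*q (N(q) = 2*q + q = 3*q)
M(T) = 1/(-10 + 3*T) (M(T) = 1/(3*T - 10) = 1/(-10 + 3*T))
(M(-20) + 14*18)² = (1/(-10 + 3*(-20)) + 14*18)² = (1/(-10 - 60) + 252)² = (1/(-70) + 252)² = (-1/70 + 252)² = (17639/70)² = 311134321/4900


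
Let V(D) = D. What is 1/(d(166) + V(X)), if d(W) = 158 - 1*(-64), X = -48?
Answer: 1/174 ≈ 0.0057471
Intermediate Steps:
d(W) = 222 (d(W) = 158 + 64 = 222)
1/(d(166) + V(X)) = 1/(222 - 48) = 1/174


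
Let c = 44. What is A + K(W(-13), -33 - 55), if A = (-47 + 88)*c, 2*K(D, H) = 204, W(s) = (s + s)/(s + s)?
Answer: 1906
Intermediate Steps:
W(s) = 1 (W(s) = (2*s)/((2*s)) = (2*s)*(1/(2*s)) = 1)
K(D, H) = 102 (K(D, H) = (1/2)*204 = 102)
A = 1804 (A = (-47 + 88)*44 = 41*44 = 1804)
A + K(W(-13), -33 - 55) = 1804 + 102 = 1906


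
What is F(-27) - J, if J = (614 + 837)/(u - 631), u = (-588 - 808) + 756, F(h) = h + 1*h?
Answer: -67183/1271 ≈ -52.858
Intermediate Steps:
F(h) = 2*h (F(h) = h + h = 2*h)
u = -640 (u = -1396 + 756 = -640)
J = -1451/1271 (J = (614 + 837)/(-640 - 631) = 1451/(-1271) = 1451*(-1/1271) = -1451/1271 ≈ -1.1416)
F(-27) - J = 2*(-27) - 1*(-1451/1271) = -54 + 1451/1271 = -67183/1271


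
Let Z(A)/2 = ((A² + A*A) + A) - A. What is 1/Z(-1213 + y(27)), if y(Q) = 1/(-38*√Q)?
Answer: 29241/(414846 + √3)² ≈ 1.6991e-7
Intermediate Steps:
y(Q) = -1/(38*√Q)
Z(A) = 4*A² (Z(A) = 2*(((A² + A*A) + A) - A) = 2*(((A² + A²) + A) - A) = 2*((2*A² + A) - A) = 2*((A + 2*A²) - A) = 2*(2*A²) = 4*A²)
1/Z(-1213 + y(27)) = 1/(4*(-1213 - √3/342)²)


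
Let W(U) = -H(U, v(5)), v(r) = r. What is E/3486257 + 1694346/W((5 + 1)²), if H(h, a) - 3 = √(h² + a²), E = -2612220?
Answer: 8858674788063/2286984592 - 847173*√1321/656 ≈ -43064.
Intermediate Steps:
H(h, a) = 3 + √(a² + h²) (H(h, a) = 3 + √(h² + a²) = 3 + √(a² + h²))
W(U) = -3 - √(25 + U²) (W(U) = -(3 + √(5² + U²)) = -(3 + √(25 + U²)) = -3 - √(25 + U²))
E/3486257 + 1694346/W((5 + 1)²) = -2612220/3486257 + 1694346/(-3 - √(25 + ((5 + 1)²)²)) = -2612220*1/3486257 + 1694346/(-3 - √(25 + (6²)²)) = -2612220/3486257 + 1694346/(-3 - √(25 + 36²)) = -2612220/3486257 + 1694346/(-3 - √(25 + 1296)) = -2612220/3486257 + 1694346/(-3 - √1321)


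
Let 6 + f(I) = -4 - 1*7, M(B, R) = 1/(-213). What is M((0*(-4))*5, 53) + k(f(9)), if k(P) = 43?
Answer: 9158/213 ≈ 42.995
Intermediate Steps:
M(B, R) = -1/213
f(I) = -17 (f(I) = -6 + (-4 - 1*7) = -6 + (-4 - 7) = -6 - 11 = -17)
M((0*(-4))*5, 53) + k(f(9)) = -1/213 + 43 = 9158/213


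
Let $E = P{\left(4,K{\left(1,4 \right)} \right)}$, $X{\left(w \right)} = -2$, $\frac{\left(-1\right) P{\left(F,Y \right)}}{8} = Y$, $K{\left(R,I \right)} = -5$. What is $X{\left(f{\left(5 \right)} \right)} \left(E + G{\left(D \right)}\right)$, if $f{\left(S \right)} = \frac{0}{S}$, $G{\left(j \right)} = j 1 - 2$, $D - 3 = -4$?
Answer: $-74$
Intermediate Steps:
$D = -1$ ($D = 3 - 4 = -1$)
$G{\left(j \right)} = -2 + j$ ($G{\left(j \right)} = j - 2 = -2 + j$)
$f{\left(S \right)} = 0$
$P{\left(F,Y \right)} = - 8 Y$
$E = 40$ ($E = \left(-8\right) \left(-5\right) = 40$)
$X{\left(f{\left(5 \right)} \right)} \left(E + G{\left(D \right)}\right) = - 2 \left(40 - 3\right) = \left(-2\right) 37 = -74$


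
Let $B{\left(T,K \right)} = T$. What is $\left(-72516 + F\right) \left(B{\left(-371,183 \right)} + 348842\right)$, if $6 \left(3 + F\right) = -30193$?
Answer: $- \frac{54048665199}{2} \approx -2.7024 \cdot 10^{10}$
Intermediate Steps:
$F = - \frac{30211}{6}$ ($F = -3 + \frac{1}{6} \left(-30193\right) = -3 - \frac{30193}{6} = - \frac{30211}{6} \approx -5035.2$)
$\left(-72516 + F\right) \left(B{\left(-371,183 \right)} + 348842\right) = \left(-72516 - \frac{30211}{6}\right) \left(-371 + 348842\right) = \left(- \frac{465307}{6}\right) 348471 = - \frac{54048665199}{2}$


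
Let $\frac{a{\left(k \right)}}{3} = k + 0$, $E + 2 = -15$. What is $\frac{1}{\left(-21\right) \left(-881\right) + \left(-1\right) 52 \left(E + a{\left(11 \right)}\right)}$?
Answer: $\frac{1}{17669} \approx 5.6596 \cdot 10^{-5}$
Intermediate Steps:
$E = -17$ ($E = -2 - 15 = -17$)
$a{\left(k \right)} = 3 k$ ($a{\left(k \right)} = 3 \left(k + 0\right) = 3 k$)
$\frac{1}{\left(-21\right) \left(-881\right) + \left(-1\right) 52 \left(E + a{\left(11 \right)}\right)} = \frac{1}{\left(-21\right) \left(-881\right) + \left(-1\right) 52 \left(-17 + 3 \cdot 11\right)} = \frac{1}{18501 - 52 \left(-17 + 33\right)} = \frac{1}{18501 - 832} = \frac{1}{17669}$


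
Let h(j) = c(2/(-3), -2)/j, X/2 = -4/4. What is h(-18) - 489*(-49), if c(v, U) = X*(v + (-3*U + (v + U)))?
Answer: 646955/27 ≈ 23961.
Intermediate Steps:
X = -2 (X = 2*(-4/4) = 2*(-4*¼) = 2*(-1) = -2)
c(v, U) = -4*v + 4*U (c(v, U) = -2*(v + (-3*U + (v + U))) = -2*(v + (-3*U + (U + v))) = -2*(v + (v - 2*U)) = -2*(-2*U + 2*v) = -4*v + 4*U)
h(j) = -16/(3*j) (h(j) = (-8/(-3) + 4*(-2))/j = (-8*(-1)/3 - 8)/j = (-4*(-⅔) - 8)/j = (8/3 - 8)/j = -16/(3*j))
h(-18) - 489*(-49) = -16/3/(-18) - 489*(-49) = -16/3*(-1/18) + 23961 = 8/27 + 23961 = 646955/27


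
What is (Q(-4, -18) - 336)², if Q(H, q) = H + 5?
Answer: 112225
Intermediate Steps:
Q(H, q) = 5 + H
(Q(-4, -18) - 336)² = ((5 - 4) - 336)² = (1 - 336)² = (-335)² = 112225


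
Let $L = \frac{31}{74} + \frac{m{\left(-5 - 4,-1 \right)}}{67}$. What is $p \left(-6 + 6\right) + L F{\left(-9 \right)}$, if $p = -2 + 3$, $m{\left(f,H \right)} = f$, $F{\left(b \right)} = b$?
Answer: $- \frac{12699}{4958} \approx -2.5613$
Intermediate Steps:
$L = \frac{1411}{4958}$ ($L = \frac{31}{74} + \frac{-5 - 4}{67} = 31 \cdot \frac{1}{74} + \left(-5 - 4\right) \frac{1}{67} = \frac{31}{74} - \frac{9}{67} = \frac{1411}{4958} \approx 0.28459$)
$p = 1$
$p \left(-6 + 6\right) + L F{\left(-9 \right)} = 1 \left(-6 + 6\right) + \frac{1411}{4958} \left(-9\right) = 1 \cdot 0 - \frac{12699}{4958} = 0 - \frac{12699}{4958} = - \frac{12699}{4958}$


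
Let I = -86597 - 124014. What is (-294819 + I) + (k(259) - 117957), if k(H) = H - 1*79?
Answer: -623207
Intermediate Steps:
k(H) = -79 + H (k(H) = H - 79 = -79 + H)
I = -210611
(-294819 + I) + (k(259) - 117957) = (-294819 - 210611) + ((-79 + 259) - 117957) = -505430 + (180 - 117957) = -505430 - 117777 = -623207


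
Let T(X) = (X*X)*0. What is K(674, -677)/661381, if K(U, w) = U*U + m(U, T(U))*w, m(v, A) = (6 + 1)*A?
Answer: 454276/661381 ≈ 0.68686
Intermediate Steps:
T(X) = 0 (T(X) = X²*0 = 0)
m(v, A) = 7*A
K(U, w) = U² (K(U, w) = U*U + (7*0)*w = U² + 0*w = U² + 0 = U²)
K(674, -677)/661381 = 674²/661381 = 454276*(1/661381) = 454276/661381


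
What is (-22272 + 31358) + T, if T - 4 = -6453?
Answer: 2637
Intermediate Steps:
T = -6449 (T = 4 - 6453 = -6449)
(-22272 + 31358) + T = (-22272 + 31358) - 6449 = 9086 - 6449 = 2637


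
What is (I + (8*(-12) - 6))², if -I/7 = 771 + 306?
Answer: 58384881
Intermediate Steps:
I = -7539 (I = -7*(771 + 306) = -7*1077 = -7539)
(I + (8*(-12) - 6))² = (-7539 + (8*(-12) - 6))² = (-7539 + (-96 - 6))² = (-7539 - 102)² = (-7641)² = 58384881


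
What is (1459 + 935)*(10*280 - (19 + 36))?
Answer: 6571530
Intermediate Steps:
(1459 + 935)*(10*280 - (19 + 36)) = 2394*(2800 - 1*55) = 2394*(2800 - 55) = 2394*2745 = 6571530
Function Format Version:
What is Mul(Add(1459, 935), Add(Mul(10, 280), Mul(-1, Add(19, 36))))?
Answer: 6571530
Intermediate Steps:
Mul(Add(1459, 935), Add(Mul(10, 280), Mul(-1, Add(19, 36)))) = Mul(2394, Add(2800, Mul(-1, 55))) = Mul(2394, Add(2800, -55)) = Mul(2394, 2745) = 6571530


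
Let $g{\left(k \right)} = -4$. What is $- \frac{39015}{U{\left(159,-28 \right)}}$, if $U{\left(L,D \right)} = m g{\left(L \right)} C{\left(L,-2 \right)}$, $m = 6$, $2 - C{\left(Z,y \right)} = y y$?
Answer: $- \frac{13005}{16} \approx -812.81$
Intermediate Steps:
$C{\left(Z,y \right)} = 2 - y^{2}$ ($C{\left(Z,y \right)} = 2 - y y = 2 - y^{2}$)
$U{\left(L,D \right)} = 48$ ($U{\left(L,D \right)} = 6 \left(-4\right) \left(2 - \left(-2\right)^{2}\right) = - 24 \left(2 - 4\right) = \left(-24\right) \left(-2\right) = 48$)
$- \frac{39015}{U{\left(159,-28 \right)}} = - \frac{39015}{48} = \left(-39015\right) \frac{1}{48} = - \frac{13005}{16}$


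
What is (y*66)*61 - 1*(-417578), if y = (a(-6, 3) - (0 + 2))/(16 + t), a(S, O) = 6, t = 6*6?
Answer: 5432540/13 ≈ 4.1789e+5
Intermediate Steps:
t = 36
y = 1/13 (y = (6 - (0 + 2))/(16 + 36) = (6 - 1*2)/52 = (6 - 2)*(1/52) = 4*(1/52) = 1/13 ≈ 0.076923)
(y*66)*61 - 1*(-417578) = ((1/13)*66)*61 - 1*(-417578) = (66/13)*61 + 417578 = 4026/13 + 417578 = 5432540/13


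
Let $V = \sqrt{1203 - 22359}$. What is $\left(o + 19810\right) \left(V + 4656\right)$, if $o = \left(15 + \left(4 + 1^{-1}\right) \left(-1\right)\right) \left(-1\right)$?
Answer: $92188800 + 39600 i \sqrt{5289} \approx 9.2189 \cdot 10^{7} + 2.8799 \cdot 10^{6} i$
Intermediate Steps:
$V = 2 i \sqrt{5289}$ ($V = \sqrt{-21156} = 2 i \sqrt{5289} \approx 145.45 i$)
$o = -10$ ($o = \left(15 + \left(4 + 1\right) \left(-1\right)\right) \left(-1\right) = \left(15 + 5 \left(-1\right)\right) \left(-1\right) = \left(15 - 5\right) \left(-1\right) = 10 \left(-1\right) = -10$)
$\left(o + 19810\right) \left(V + 4656\right) = \left(-10 + 19810\right) \left(2 i \sqrt{5289} + 4656\right) = 19800 \left(4656 + 2 i \sqrt{5289}\right) = 92188800 + 39600 i \sqrt{5289}$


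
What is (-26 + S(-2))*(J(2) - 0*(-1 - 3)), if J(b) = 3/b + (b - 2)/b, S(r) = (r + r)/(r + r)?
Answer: -75/2 ≈ -37.500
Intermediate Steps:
S(r) = 1 (S(r) = (2*r)/((2*r)) = (2*r)*(1/(2*r)) = 1)
J(b) = 3/b + (-2 + b)/b
(-26 + S(-2))*(J(2) - 0*(-1 - 3)) = (-26 + 1)*((1 + 2)/2 - 0*(-1 - 3)) = -25*((1/2)*3 - 0*(-4)) = -25*(3/2 - 1*0) = -25*(3/2 + 0) = -25*3/2 = -75/2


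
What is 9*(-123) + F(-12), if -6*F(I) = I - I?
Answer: -1107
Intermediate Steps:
F(I) = 0 (F(I) = -(I - I)/6 = -1/6*0 = 0)
9*(-123) + F(-12) = 9*(-123) + 0 = -1107 + 0 = -1107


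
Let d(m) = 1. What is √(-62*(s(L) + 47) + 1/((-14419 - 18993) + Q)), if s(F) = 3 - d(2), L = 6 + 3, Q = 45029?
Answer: I*√409992333565/11617 ≈ 55.118*I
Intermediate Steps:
L = 9
s(F) = 2 (s(F) = 3 - 1*1 = 3 - 1 = 2)
√(-62*(s(L) + 47) + 1/((-14419 - 18993) + Q)) = √(-62*(2 + 47) + 1/((-14419 - 18993) + 45029)) = √(-62*49 + 1/(-33412 + 45029)) = √(-3038 + 1/11617) = √(-35292445/11617) = I*√409992333565/11617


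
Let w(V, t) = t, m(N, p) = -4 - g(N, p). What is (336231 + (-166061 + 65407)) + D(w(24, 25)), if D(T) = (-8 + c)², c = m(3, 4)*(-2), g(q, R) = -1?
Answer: 235581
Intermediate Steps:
m(N, p) = -3 (m(N, p) = -4 - 1*(-1) = -4 + 1 = -3)
c = 6 (c = -3*(-2) = 6)
D(T) = 4 (D(T) = (-8 + 6)² = (-2)² = 4)
(336231 + (-166061 + 65407)) + D(w(24, 25)) = (336231 + (-166061 + 65407)) + 4 = (336231 - 100654) + 4 = 235577 + 4 = 235581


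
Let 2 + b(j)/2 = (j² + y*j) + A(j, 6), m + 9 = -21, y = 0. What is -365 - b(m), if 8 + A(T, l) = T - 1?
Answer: -2083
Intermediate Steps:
m = -30 (m = -9 - 21 = -30)
A(T, l) = -9 + T (A(T, l) = -8 + (T - 1) = -8 + (-1 + T) = -9 + T)
b(j) = -22 + 2*j + 2*j² (b(j) = -4 + 2*((j² + 0*j) + (-9 + j)) = -4 + 2*((j² + 0) + (-9 + j)) = -4 + 2*(j² + (-9 + j)) = -4 + 2*(-9 + j + j²) = -4 + (-18 + 2*j + 2*j²) = -22 + 2*j + 2*j²)
-365 - b(m) = -365 - (-22 + 2*(-30) + 2*(-30)²) = -365 - (-22 - 60 + 2*900) = -365 - (-22 - 60 + 1800) = -365 - 1*1718 = -365 - 1718 = -2083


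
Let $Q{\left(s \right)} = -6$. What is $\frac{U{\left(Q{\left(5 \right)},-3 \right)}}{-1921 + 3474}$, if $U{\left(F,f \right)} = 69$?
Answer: $\frac{69}{1553} \approx 0.04443$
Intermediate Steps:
$\frac{U{\left(Q{\left(5 \right)},-3 \right)}}{-1921 + 3474} = \frac{69}{-1921 + 3474} = \frac{69}{1553}$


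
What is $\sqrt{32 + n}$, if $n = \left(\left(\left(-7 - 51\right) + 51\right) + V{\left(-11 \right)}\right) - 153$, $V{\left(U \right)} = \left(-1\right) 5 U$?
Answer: $i \sqrt{73} \approx 8.544 i$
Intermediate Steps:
$V{\left(U \right)} = - 5 U$
$n = -105$ ($n = \left(\left(\left(-7 - 51\right) + 51\right) - -55\right) - 153 = \left(\left(-58 + 51\right) + 55\right) - 153 = \left(-7 + 55\right) - 153 = 48 - 153 = -105$)
$\sqrt{32 + n} = \sqrt{32 - 105} = \sqrt{-73} = i \sqrt{73}$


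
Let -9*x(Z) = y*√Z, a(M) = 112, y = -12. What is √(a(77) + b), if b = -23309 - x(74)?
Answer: √(-208773 - 12*√74)/3 ≈ 152.34*I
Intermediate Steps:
x(Z) = 4*√Z/3 (x(Z) = -(-4)*√Z/3 = 4*√Z/3)
b = -23309 - 4*√74/3 ≈ -23320.
√(a(77) + b) = √(112 + (-23309 - 4*√74/3)) = √(-23197 - 4*√74/3)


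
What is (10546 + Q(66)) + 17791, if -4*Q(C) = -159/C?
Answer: 2493709/88 ≈ 28338.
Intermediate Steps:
Q(C) = 159/(4*C) (Q(C) = -(-159)/(4*C) = 159/(4*C))
(10546 + Q(66)) + 17791 = (10546 + (159/4)/66) + 17791 = (10546 + (159/4)*(1/66)) + 17791 = (10546 + 53/88) + 17791 = 928101/88 + 17791 = 2493709/88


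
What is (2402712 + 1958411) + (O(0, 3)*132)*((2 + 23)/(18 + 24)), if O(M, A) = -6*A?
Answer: 30517961/7 ≈ 4.3597e+6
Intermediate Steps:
(2402712 + 1958411) + (O(0, 3)*132)*((2 + 23)/(18 + 24)) = (2402712 + 1958411) + (-6*3*132)*((2 + 23)/(18 + 24)) = 4361123 + (-18*132)*(25/42) = 4361123 - 59400/42 = 4361123 - 2376*25/42 = 4361123 - 9900/7 = 30517961/7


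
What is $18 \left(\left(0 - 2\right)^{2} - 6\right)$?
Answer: $-36$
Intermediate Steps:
$18 \left(\left(0 - 2\right)^{2} - 6\right) = 18 \left(\left(-2\right)^{2} - 6\right) = 18 \left(4 - 6\right) = 18 \left(-2\right) = -36$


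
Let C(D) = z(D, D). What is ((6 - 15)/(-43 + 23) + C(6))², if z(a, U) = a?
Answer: 16641/400 ≈ 41.602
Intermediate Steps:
C(D) = D
((6 - 15)/(-43 + 23) + C(6))² = ((6 - 15)/(-43 + 23) + 6)² = (-9/(-20) + 6)² = (-9*(-1/20) + 6)² = (9/20 + 6)² = (129/20)² = 16641/400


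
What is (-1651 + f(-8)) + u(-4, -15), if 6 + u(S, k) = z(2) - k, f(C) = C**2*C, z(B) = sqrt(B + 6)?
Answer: -2154 + 2*sqrt(2) ≈ -2151.2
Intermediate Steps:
z(B) = sqrt(6 + B)
f(C) = C**3
u(S, k) = -6 - k + 2*sqrt(2) (u(S, k) = -6 + (sqrt(6 + 2) - k) = -6 + (sqrt(8) - k) = -6 + (2*sqrt(2) - k) = -6 + (-k + 2*sqrt(2)) = -6 - k + 2*sqrt(2))
(-1651 + f(-8)) + u(-4, -15) = (-1651 + (-8)**3) + (-6 - 1*(-15) + 2*sqrt(2)) = (-1651 - 512) + (-6 + 15 + 2*sqrt(2)) = -2163 + (9 + 2*sqrt(2)) = -2154 + 2*sqrt(2)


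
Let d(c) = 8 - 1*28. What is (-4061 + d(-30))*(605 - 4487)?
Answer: 15842442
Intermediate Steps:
d(c) = -20 (d(c) = 8 - 28 = -20)
(-4061 + d(-30))*(605 - 4487) = (-4061 - 20)*(605 - 4487) = -4081*(-3882) = 15842442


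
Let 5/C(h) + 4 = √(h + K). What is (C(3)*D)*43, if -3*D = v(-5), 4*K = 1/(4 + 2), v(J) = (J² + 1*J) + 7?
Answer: 185760/311 + 3870*√438/311 ≈ 857.73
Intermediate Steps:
v(J) = 7 + J + J² (v(J) = (J² + J) + 7 = (J + J²) + 7 = 7 + J + J²)
K = 1/24 (K = 1/(4*(4 + 2)) = (¼)/6 = (¼)*(⅙) = 1/24 ≈ 0.041667)
D = -9 (D = -(7 - 5 + (-5)²)/3 = -(7 - 5 + 25)/3 = -⅓*27 = -9)
C(h) = 5/(-4 + √(1/24 + h)) (C(h) = 5/(-4 + √(h + 1/24)) = 5/(-4 + √(1/24 + h)))
(C(3)*D)*43 = ((60/(-48 + √6*√(1 + 24*3)))*(-9))*43 = ((60/(-48 + √6*√(1 + 72)))*(-9))*43 = ((60/(-48 + √6*√73))*(-9))*43 = ((60/(-48 + √438))*(-9))*43 = -540/(-48 + √438)*43 = -23220/(-48 + √438)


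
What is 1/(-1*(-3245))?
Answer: 1/3245 ≈ 0.00030817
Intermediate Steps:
1/(-1*(-3245)) = 1/3245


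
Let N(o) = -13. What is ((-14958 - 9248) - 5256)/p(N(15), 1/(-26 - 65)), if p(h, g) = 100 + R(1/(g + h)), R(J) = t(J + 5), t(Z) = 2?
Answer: -14731/51 ≈ -288.84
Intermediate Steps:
R(J) = 2
p(h, g) = 102 (p(h, g) = 100 + 2 = 102)
((-14958 - 9248) - 5256)/p(N(15), 1/(-26 - 65)) = ((-14958 - 9248) - 5256)/102 = (-24206 - 5256)*(1/102) = -29462*1/102 = -14731/51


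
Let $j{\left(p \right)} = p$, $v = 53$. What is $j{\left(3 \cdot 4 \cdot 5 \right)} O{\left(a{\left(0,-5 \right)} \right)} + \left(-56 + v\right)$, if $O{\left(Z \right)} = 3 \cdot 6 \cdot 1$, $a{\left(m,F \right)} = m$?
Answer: $1077$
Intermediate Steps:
$O{\left(Z \right)} = 18$ ($O{\left(Z \right)} = 18 \cdot 1 = 18$)
$j{\left(3 \cdot 4 \cdot 5 \right)} O{\left(a{\left(0,-5 \right)} \right)} + \left(-56 + v\right) = 3 \cdot 4 \cdot 5 \cdot 18 + \left(-56 + 53\right) = 12 \cdot 5 \cdot 18 - 3 = 60 \cdot 18 - 3 = 1080 - 3 = 1077$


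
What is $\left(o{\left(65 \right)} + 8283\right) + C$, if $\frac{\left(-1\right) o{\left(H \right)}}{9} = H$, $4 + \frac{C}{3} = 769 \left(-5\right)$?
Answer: $-3849$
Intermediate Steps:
$C = -11547$ ($C = -12 + 3 \cdot 769 \left(-5\right) = -12 + 3 \left(-3845\right) = -12 - 11535 = -11547$)
$o{\left(H \right)} = - 9 H$
$\left(o{\left(65 \right)} + 8283\right) + C = \left(\left(-9\right) 65 + 8283\right) - 11547 = \left(-585 + 8283\right) - 11547 = 7698 - 11547 = -3849$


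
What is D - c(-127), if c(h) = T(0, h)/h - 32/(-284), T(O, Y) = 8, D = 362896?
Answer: 3272232784/9017 ≈ 3.6290e+5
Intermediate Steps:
c(h) = 8/71 + 8/h (c(h) = 8/h - 32/(-284) = 8/h - 32*(-1/284) = 8/h + 8/71 = 8/71 + 8/h)
D - c(-127) = 362896 - (8/71 + 8/(-127)) = 362896 - (8/71 + 8*(-1/127)) = 362896 - (8/71 - 8/127) = 362896 - 1*448/9017 = 362896 - 448/9017 = 3272232784/9017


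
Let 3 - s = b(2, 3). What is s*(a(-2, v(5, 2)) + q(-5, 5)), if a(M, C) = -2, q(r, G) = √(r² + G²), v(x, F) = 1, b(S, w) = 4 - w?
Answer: -4 + 10*√2 ≈ 10.142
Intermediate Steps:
q(r, G) = √(G² + r²)
s = 2 (s = 3 - (4 - 1*3) = 3 - (4 - 3) = 3 - 1*1 = 3 - 1 = 2)
s*(a(-2, v(5, 2)) + q(-5, 5)) = 2*(-2 + √(5² + (-5)²)) = 2*(-2 + √(25 + 25)) = 2*(-2 + √50) = 2*(-2 + 5*√2) = -4 + 10*√2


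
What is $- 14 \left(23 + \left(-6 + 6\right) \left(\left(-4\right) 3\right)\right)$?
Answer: $-322$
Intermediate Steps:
$- 14 \left(23 + \left(-6 + 6\right) \left(\left(-4\right) 3\right)\right) = - 14 \left(23 + 0 \left(-12\right)\right) = - 14 \left(23 + 0\right) = \left(-14\right) 23 = -322$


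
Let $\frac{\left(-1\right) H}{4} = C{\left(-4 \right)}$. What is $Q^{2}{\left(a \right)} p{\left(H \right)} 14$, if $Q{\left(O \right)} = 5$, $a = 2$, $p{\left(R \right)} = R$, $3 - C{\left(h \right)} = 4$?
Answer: $1400$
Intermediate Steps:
$C{\left(h \right)} = -1$ ($C{\left(h \right)} = 3 - 4 = -1$)
$H = 4$ ($H = \left(-4\right) \left(-1\right) = 4$)
$Q^{2}{\left(a \right)} p{\left(H \right)} 14 = 5^{2} \cdot 4 \cdot 14 = 25 \cdot 4 \cdot 14 = 100 \cdot 14 = 1400$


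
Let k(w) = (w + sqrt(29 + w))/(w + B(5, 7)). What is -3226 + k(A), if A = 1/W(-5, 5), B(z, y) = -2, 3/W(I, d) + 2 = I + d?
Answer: -12903/4 - sqrt(255)/8 ≈ -3227.7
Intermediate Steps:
W(I, d) = 3/(-2 + I + d) (W(I, d) = 3/(-2 + (I + d)) = 3/(-2 + I + d))
A = -2/3 (A = 1/(3/(-2 - 5 + 5)) = 1/(3/(-2)) = 1/(3*(-1/2)) = 1/(-3/2) = -2/3 ≈ -0.66667)
k(w) = (w + sqrt(29 + w))/(-2 + w) (k(w) = (w + sqrt(29 + w))/(w - 2) = (w + sqrt(29 + w))/(-2 + w))
-3226 + k(A) = -3226 + (-2/3 + sqrt(29 - 2/3))/(-2 - 2/3) = -3226 + (-2/3 + sqrt(85/3))/(-8/3) = -3226 - 3*(-2/3 + sqrt(255)/3)/8 = -3226 + (1/4 - sqrt(255)/8) = -12903/4 - sqrt(255)/8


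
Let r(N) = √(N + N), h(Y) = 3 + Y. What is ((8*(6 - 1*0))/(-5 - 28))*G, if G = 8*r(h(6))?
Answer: -384*√2/11 ≈ -49.369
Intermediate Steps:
r(N) = √2*√N (r(N) = √(2*N) = √2*√N)
G = 24*√2 (G = 8*(√2*√(3 + 6)) = 8*(√2*√9) = 8*(√2*3) = 8*(3*√2) = 24*√2 ≈ 33.941)
((8*(6 - 1*0))/(-5 - 28))*G = ((8*(6 - 1*0))/(-5 - 28))*(24*√2) = ((8*(6 + 0))/(-33))*(24*√2) = ((8*6)*(-1/33))*(24*√2) = (48*(-1/33))*(24*√2) = -384*√2/11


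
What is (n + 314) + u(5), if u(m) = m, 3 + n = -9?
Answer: 307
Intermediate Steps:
n = -12 (n = -3 - 9 = -12)
(n + 314) + u(5) = (-12 + 314) + 5 = 302 + 5 = 307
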